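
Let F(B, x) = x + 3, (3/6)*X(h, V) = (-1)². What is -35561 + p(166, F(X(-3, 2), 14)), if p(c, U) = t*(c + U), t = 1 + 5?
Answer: -34463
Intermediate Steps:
X(h, V) = 2 (X(h, V) = 2*(-1)² = 2*1 = 2)
F(B, x) = 3 + x
t = 6
p(c, U) = 6*U + 6*c (p(c, U) = 6*(c + U) = 6*(U + c) = 6*U + 6*c)
-35561 + p(166, F(X(-3, 2), 14)) = -35561 + (6*(3 + 14) + 6*166) = -35561 + (6*17 + 996) = -35561 + (102 + 996) = -35561 + 1098 = -34463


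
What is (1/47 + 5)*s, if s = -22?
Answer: -5192/47 ≈ -110.47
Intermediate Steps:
(1/47 + 5)*s = (1/47 + 5)*(-22) = (236/47)*(-22) = -5192/47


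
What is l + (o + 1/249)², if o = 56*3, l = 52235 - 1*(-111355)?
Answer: 11892743479/62001 ≈ 1.9182e+5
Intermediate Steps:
l = 163590 (l = 52235 + 111355 = 163590)
o = 168
l + (o + 1/249)² = 163590 + (168 + 1/249)² = 163590 + (41833/249)² = 163590 + 1749999889/62001 = 11892743479/62001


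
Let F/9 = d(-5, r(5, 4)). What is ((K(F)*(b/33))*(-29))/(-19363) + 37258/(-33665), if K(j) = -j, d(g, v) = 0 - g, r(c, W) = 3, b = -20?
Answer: -7642807694/7170409345 ≈ -1.0659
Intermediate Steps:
d(g, v) = -g
F = 45 (F = 9*(-1*(-5)) = 9*5 = 45)
((K(F)*(b/33))*(-29))/(-19363) + 37258/(-33665) = (((-1*45)*(-20/33))*(-29))/(-19363) + 37258/(-33665) = (-(-900)/33*(-29))*(-1/19363) + 37258*(-1/33665) = (-45*(-20/33)*(-29))*(-1/19363) - 37258/33665 = ((300/11)*(-29))*(-1/19363) - 37258/33665 = -8700/11*(-1/19363) - 37258/33665 = 8700/212993 - 37258/33665 = -7642807694/7170409345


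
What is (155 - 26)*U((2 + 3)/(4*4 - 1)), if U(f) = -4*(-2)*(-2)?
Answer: -2064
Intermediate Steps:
U(f) = -16 (U(f) = 8*(-2) = -16)
(155 - 26)*U((2 + 3)/(4*4 - 1)) = (155 - 26)*(-16) = 129*(-16) = -2064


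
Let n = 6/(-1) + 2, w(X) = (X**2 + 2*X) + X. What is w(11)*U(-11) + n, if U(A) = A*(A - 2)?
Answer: 22018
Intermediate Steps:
U(A) = A*(-2 + A)
w(X) = X**2 + 3*X
n = -4 (n = 6*(-1) + 2 = -6 + 2 = -4)
w(11)*U(-11) + n = (11*(3 + 11))*(-11*(-2 - 11)) - 4 = (11*14)*(-11*(-13)) - 4 = 154*143 - 4 = 22022 - 4 = 22018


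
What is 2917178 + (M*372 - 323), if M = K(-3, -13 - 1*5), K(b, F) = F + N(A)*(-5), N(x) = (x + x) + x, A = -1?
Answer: 2915739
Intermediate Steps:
N(x) = 3*x (N(x) = 2*x + x = 3*x)
K(b, F) = 15 + F (K(b, F) = F + (3*(-1))*(-5) = F - 3*(-5) = F + 15 = 15 + F)
M = -3 (M = 15 + (-13 - 1*5) = 15 + (-13 - 5) = 15 - 18 = -3)
2917178 + (M*372 - 323) = 2917178 + (-3*372 - 323) = 2917178 + (-1116 - 323) = 2917178 - 1439 = 2915739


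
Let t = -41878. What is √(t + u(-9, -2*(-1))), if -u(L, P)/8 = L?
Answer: I*√41806 ≈ 204.47*I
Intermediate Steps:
u(L, P) = -8*L
√(t + u(-9, -2*(-1))) = √(-41878 - 8*(-9)) = √(-41878 + 72) = √(-41806) = I*√41806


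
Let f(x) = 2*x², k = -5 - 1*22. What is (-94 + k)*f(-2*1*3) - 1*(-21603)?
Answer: 12891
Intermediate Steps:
k = -27 (k = -5 - 22 = -27)
(-94 + k)*f(-2*1*3) - 1*(-21603) = (-94 - 27)*(2*(-2*1*3)²) - 1*(-21603) = -242*(-2*3)² + 21603 = -242*(-6)² + 21603 = -242*36 + 21603 = -121*72 + 21603 = -8712 + 21603 = 12891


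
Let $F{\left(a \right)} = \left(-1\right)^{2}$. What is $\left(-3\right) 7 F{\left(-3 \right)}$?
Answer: $-21$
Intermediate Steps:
$F{\left(a \right)} = 1$
$\left(-3\right) 7 F{\left(-3 \right)} = \left(-3\right) 7 \cdot 1 = \left(-21\right) 1 = -21$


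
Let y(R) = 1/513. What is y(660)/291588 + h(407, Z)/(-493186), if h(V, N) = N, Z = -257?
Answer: 19221873347/36886526117892 ≈ 0.00052111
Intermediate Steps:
y(R) = 1/513
y(660)/291588 + h(407, Z)/(-493186) = (1/513)/291588 - 257/(-493186) = (1/513)*(1/291588) - 257*(-1/493186) = 1/149584644 + 257/493186 = 19221873347/36886526117892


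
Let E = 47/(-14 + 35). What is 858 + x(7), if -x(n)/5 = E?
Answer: 17783/21 ≈ 846.81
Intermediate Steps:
E = 47/21 ≈ 2.2381
x(n) = -235/21 (x(n) = -5*47/21 = -235/21)
858 + x(7) = 858 - 235/21 = 17783/21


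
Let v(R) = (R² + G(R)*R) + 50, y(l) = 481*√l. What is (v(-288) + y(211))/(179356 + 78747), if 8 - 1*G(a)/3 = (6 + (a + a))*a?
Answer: 141910322/258103 + 481*√211/258103 ≈ 549.85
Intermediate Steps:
G(a) = 24 - 3*a*(6 + 2*a) (G(a) = 24 - 3*(6 + (a + a))*a = 24 - 3*(6 + 2*a)*a = 24 - 3*a*(6 + 2*a))
v(R) = 50 + R² + R*(24 - 18*R - 6*R²) (v(R) = (R² + (24 - 18*R - 6*R²)*R) + 50 = (R² + R*(24 - 18*R - 6*R²)) + 50 = 50 + R² + R*(24 - 18*R - 6*R²))
(v(-288) + y(211))/(179356 + 78747) = ((50 - 17*(-288)² - 6*(-288)³ + 24*(-288)) + 481*√211)/(179356 + 78747) = ((50 - 17*82944 - 6*(-23887872) - 6912) + 481*√211)/258103 = ((50 - 1410048 + 143327232 - 6912) + 481*√211)*(1/258103) = (141910322 + 481*√211)*(1/258103) = 141910322/258103 + 481*√211/258103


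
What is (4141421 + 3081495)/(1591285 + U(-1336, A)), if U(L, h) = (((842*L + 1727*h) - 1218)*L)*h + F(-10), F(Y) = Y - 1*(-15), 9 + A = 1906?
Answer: -3611458/2724456665199 ≈ -1.3256e-6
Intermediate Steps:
A = 1897 (A = -9 + 1906 = 1897)
F(Y) = 15 + Y (F(Y) = Y + 15 = 15 + Y)
U(L, h) = 5 + L*h*(-1218 + 842*L + 1727*h) (U(L, h) = (((842*L + 1727*h) - 1218)*L)*h + (15 - 10) = ((-1218 + 842*L + 1727*h)*L)*h + 5 = (L*(-1218 + 842*L + 1727*h))*h + 5 = L*h*(-1218 + 842*L + 1727*h) + 5 = 5 + L*h*(-1218 + 842*L + 1727*h))
(4141421 + 3081495)/(1591285 + U(-1336, A)) = (4141421 + 3081495)/(1591285 + (5 - 1218*(-1336)*1897 + 842*1897*(-1336)² + 1727*(-1336)*1897²)) = 7222916/(1591285 + (5 + 3086889456 + 842*1897*1784896 + 1727*(-1336)*3598609)) = 7222916/(1591285 + (5 + 3086889456 + 2850967973504 - 8302969784648)) = 7222916/(1591285 - 5448914921683) = 7222916/(-5448913330398) = 7222916*(-1/5448913330398) = -3611458/2724456665199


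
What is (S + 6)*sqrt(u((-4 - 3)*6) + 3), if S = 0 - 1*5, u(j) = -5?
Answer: I*sqrt(2) ≈ 1.4142*I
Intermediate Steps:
S = -5 (S = 0 - 5 = -5)
(S + 6)*sqrt(u((-4 - 3)*6) + 3) = (-5 + 6)*sqrt(-5 + 3) = 1*sqrt(-2) = 1*(I*sqrt(2)) = I*sqrt(2)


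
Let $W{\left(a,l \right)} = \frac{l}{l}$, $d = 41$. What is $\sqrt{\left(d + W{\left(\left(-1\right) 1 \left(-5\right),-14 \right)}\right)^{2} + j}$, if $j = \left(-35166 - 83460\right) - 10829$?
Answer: $i \sqrt{127691} \approx 357.34 i$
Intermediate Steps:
$W{\left(a,l \right)} = 1$
$j = -129455$ ($j = -118626 - 10829 = -129455$)
$\sqrt{\left(d + W{\left(\left(-1\right) 1 \left(-5\right),-14 \right)}\right)^{2} + j} = \sqrt{\left(41 + 1\right)^{2} - 129455} = \sqrt{42^{2} - 129455} = \sqrt{1764 - 129455} = \sqrt{-127691} = i \sqrt{127691}$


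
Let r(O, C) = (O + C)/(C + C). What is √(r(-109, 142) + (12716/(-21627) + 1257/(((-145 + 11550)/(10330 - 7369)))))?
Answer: √4935429210840350227035/3891682530 ≈ 18.052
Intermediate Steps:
r(O, C) = (C + O)/(2*C) (r(O, C) = (C + O)/((2*C)) = (C + O)*(1/(2*C)) = (C + O)/(2*C))
√(r(-109, 142) + (12716/(-21627) + 1257/(((-145 + 11550)/(10330 - 7369))))) = √((½)*(142 - 109)/142 + (12716/(-21627) + 1257/(((-145 + 11550)/(10330 - 7369))))) = √((½)*(1/142)*33 + (12716*(-1/21627) + 1257/((11405/2961)))) = √(33/284 + (-12716/21627 + 1257/((11405*(1/2961))))) = √(33/284 + (-12716/21627 + 1257/(11405/2961))) = √(33/284 + (-12716/21627 + 1257*(2961/11405))) = √(33/284 + (-12716/21627 + 3721977/11405)) = √(33/284 + 80350170599/246655935) = √(22827588095971/70050285540) = √4935429210840350227035/3891682530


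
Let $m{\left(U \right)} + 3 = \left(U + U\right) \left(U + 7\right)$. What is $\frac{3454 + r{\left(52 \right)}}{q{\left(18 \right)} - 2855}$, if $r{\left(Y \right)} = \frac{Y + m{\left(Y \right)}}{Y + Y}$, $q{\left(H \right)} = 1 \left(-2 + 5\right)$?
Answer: $- \frac{15887}{12896} \approx -1.2319$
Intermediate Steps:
$m{\left(U \right)} = -3 + 2 U \left(7 + U\right)$ ($m{\left(U \right)} = -3 + \left(U + U\right) \left(U + 7\right) = -3 + 2 U \left(7 + U\right)$)
$q{\left(H \right)} = 3$ ($q{\left(H \right)} = 1 \cdot 3 = 3$)
$r{\left(Y \right)} = \frac{-3 + 2 Y^{2} + 15 Y}{2 Y}$ ($r{\left(Y \right)} = \frac{Y + \left(-3 + 2 Y^{2} + 14 Y\right)}{Y + Y} = \frac{-3 + 2 Y^{2} + 15 Y}{2 Y}$)
$\frac{3454 + r{\left(52 \right)}}{q{\left(18 \right)} - 2855} = \frac{3454 + \left(\frac{15}{2} + 52 - \frac{3}{2 \cdot 52}\right)}{3 - 2855} = \frac{3454 + \left(\frac{15}{2} + 52 - \frac{3}{104}\right)}{-2852} = \left(3454 + \left(\frac{15}{2} + 52 - \frac{3}{104}\right)\right) \left(- \frac{1}{2852}\right) = \left(3454 + \frac{6185}{104}\right) \left(- \frac{1}{2852}\right) = \frac{365401}{104} \left(- \frac{1}{2852}\right) = - \frac{15887}{12896}$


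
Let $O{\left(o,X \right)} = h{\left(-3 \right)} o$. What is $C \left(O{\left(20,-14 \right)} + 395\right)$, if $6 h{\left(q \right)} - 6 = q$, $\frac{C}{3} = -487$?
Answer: $-591705$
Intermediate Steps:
$C = -1461$ ($C = 3 \left(-487\right) = -1461$)
$h{\left(q \right)} = 1 + \frac{q}{6}$
$O{\left(o,X \right)} = \frac{o}{2}$ ($O{\left(o,X \right)} = \left(1 + \frac{1}{6} \left(-3\right)\right) o = \left(1 - \frac{1}{2}\right) o = \frac{o}{2}$)
$C \left(O{\left(20,-14 \right)} + 395\right) = - 1461 \left(\frac{1}{2} \cdot 20 + 395\right) = - 1461 \left(10 + 395\right) = \left(-1461\right) 405 = -591705$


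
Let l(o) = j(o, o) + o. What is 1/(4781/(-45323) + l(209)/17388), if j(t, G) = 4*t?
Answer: -788076324/35769493 ≈ -22.032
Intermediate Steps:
l(o) = 5*o (l(o) = 4*o + o = 5*o)
1/(4781/(-45323) + l(209)/17388) = 1/(4781/(-45323) + (5*209)/17388) = 1/(4781*(-1/45323) + 1045*(1/17388)) = 1/(-4781/45323 + 1045/17388) = 1/(-35769493/788076324) = -788076324/35769493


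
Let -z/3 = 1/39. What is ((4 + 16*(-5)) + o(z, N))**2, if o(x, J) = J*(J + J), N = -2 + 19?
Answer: 252004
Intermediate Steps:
z = -1/13 (z = -3/39 = -3*1/39 = -1/13 ≈ -0.076923)
N = 17
o(x, J) = 2*J**2 (o(x, J) = J*(2*J) = 2*J**2)
((4 + 16*(-5)) + o(z, N))**2 = ((4 + 16*(-5)) + 2*17**2)**2 = ((4 - 80) + 2*289)**2 = (-76 + 578)**2 = 502**2 = 252004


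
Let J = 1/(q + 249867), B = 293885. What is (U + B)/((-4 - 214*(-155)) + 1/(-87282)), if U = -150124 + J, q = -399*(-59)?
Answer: 571775762742483/131910009947648 ≈ 4.3346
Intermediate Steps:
q = 23541
J = 1/273408 (J = 1/(23541 + 249867) = 1/273408 ≈ 3.6575e-6)
U = -41045102591/273408 (U = -150124 + 1/273408 = -41045102591/273408 ≈ -1.5012e+5)
(U + B)/((-4 - 214*(-155)) + 1/(-87282)) = (-41045102591/273408 + 293885)/((-4 - 214*(-155)) + 1/(-87282)) = 39305407489/(273408*((-4 + 33170) - 1/87282)) = 39305407489/(273408*(33166 - 1/87282)) = 39305407489/(273408*(2894794811/87282)) = (39305407489/273408)*(87282/2894794811) = 571775762742483/131910009947648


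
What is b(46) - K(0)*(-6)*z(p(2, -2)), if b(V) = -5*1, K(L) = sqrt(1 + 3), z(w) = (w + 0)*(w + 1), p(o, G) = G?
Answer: 19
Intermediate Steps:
z(w) = w*(1 + w)
K(L) = 2 (K(L) = sqrt(4) = 2)
b(V) = -5
b(46) - K(0)*(-6)*z(p(2, -2)) = -5 - 2*(-6)*(-2*(1 - 2)) = -5 - (-12)*(-2*(-1)) = -5 - (-12)*2 = -5 - 1*(-24) = -5 + 24 = 19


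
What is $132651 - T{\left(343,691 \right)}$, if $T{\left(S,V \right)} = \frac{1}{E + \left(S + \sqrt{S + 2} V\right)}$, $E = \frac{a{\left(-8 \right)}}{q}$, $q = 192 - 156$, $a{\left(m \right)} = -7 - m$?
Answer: $\frac{28299606077056833}{213338806919} - \frac{895536 \sqrt{345}}{213338806919} \approx 1.3265 \cdot 10^{5}$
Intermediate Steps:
$q = 36$
$E = \frac{1}{36}$ ($E = \frac{-7 - -8}{36} = \left(-7 + 8\right) \frac{1}{36} = 1 \cdot \frac{1}{36} = \frac{1}{36} \approx 0.027778$)
$T{\left(S,V \right)} = \frac{1}{\frac{1}{36} + S + V \sqrt{2 + S}}$ ($T{\left(S,V \right)} = \frac{1}{\frac{1}{36} + \left(S + \sqrt{S + 2} V\right)} = \frac{1}{\frac{1}{36} + \left(S + \sqrt{2 + S} V\right)} = \frac{1}{\frac{1}{36} + \left(S + V \sqrt{2 + S}\right)} = \frac{1}{\frac{1}{36} + S + V \sqrt{2 + S}}$)
$132651 - T{\left(343,691 \right)} = 132651 - \frac{36}{1 + 36 \cdot 343 + 36 \cdot 691 \sqrt{2 + 343}} = 132651 - \frac{36}{1 + 12348 + 36 \cdot 691 \sqrt{345}} = 132651 - \frac{36}{1 + 12348 + 24876 \sqrt{345}} = 132651 - \frac{36}{12349 + 24876 \sqrt{345}}$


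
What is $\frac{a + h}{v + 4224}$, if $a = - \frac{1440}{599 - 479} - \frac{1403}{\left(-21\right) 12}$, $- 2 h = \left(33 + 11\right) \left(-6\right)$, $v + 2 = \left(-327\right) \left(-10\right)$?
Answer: $\frac{31643}{1887984} \approx 0.01676$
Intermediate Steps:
$v = 3268$ ($v = -2 - -3270 = -2 + 3270 = 3268$)
$h = 132$ ($h = - \frac{\left(33 + 11\right) \left(-6\right)}{2} = - \frac{44 \left(-6\right)}{2} = \left(- \frac{1}{2}\right) \left(-264\right) = 132$)
$a = - \frac{1621}{252}$ ($a = - \frac{1440}{599 - 479} - \frac{1403}{-252} = - \frac{1440}{120} - - \frac{1403}{252} = \left(-1440\right) \frac{1}{120} + \frac{1403}{252} = -12 + \frac{1403}{252} = - \frac{1621}{252} \approx -6.4325$)
$\frac{a + h}{v + 4224} = \frac{- \frac{1621}{252} + 132}{3268 + 4224} = \frac{31643}{252 \cdot 7492} = \frac{31643}{252} \cdot \frac{1}{7492} = \frac{31643}{1887984}$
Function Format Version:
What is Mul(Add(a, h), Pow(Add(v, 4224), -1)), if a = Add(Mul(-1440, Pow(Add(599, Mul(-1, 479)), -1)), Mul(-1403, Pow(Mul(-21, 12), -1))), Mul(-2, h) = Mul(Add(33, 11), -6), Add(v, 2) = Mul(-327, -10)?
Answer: Rational(31643, 1887984) ≈ 0.016760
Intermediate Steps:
v = 3268 (v = Add(-2, Mul(-327, -10)) = Add(-2, 3270) = 3268)
h = 132 (h = Mul(Rational(-1, 2), Mul(Add(33, 11), -6)) = Mul(Rational(-1, 2), Mul(44, -6)) = Mul(Rational(-1, 2), -264) = 132)
a = Rational(-1621, 252) (a = Add(Mul(-1440, Pow(Add(599, -479), -1)), Mul(-1403, Pow(-252, -1))) = Add(Mul(-1440, Pow(120, -1)), Mul(-1403, Rational(-1, 252))) = Add(Mul(-1440, Rational(1, 120)), Rational(1403, 252)) = Add(-12, Rational(1403, 252)) = Rational(-1621, 252) ≈ -6.4325)
Mul(Add(a, h), Pow(Add(v, 4224), -1)) = Mul(Add(Rational(-1621, 252), 132), Pow(Add(3268, 4224), -1)) = Mul(Rational(31643, 252), Pow(7492, -1)) = Mul(Rational(31643, 252), Rational(1, 7492)) = Rational(31643, 1887984)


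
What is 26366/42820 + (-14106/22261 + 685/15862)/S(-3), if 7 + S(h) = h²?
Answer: 2422971010871/7559956254620 ≈ 0.32050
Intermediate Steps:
S(h) = -7 + h²
26366/42820 + (-14106/22261 + 685/15862)/S(-3) = 26366/42820 + (-14106/22261 + 685/15862)/(-7 + (-3)²) = 26366*(1/42820) + (-14106*1/22261 + 685*(1/15862))/(-7 + 9) = 13183/21410 + (-14106/22261 + 685/15862)/2 = 13183/21410 - 208500587/353103982*½ = 13183/21410 - 208500587/706207964 = 2422971010871/7559956254620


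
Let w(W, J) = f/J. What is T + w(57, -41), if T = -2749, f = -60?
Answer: -112649/41 ≈ -2747.5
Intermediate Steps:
w(W, J) = -60/J
T + w(57, -41) = -2749 - 60/(-41) = -2749 - 60*(-1/41) = -2749 + 60/41 = -112649/41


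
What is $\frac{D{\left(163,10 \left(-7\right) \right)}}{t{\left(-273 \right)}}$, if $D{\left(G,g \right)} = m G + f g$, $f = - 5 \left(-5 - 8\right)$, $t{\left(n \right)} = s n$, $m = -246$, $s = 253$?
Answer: $\frac{44648}{69069} \approx 0.64643$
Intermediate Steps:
$t{\left(n \right)} = 253 n$
$f = 65$ ($f = \left(-5\right) \left(-13\right) = 65$)
$D{\left(G,g \right)} = - 246 G + 65 g$
$\frac{D{\left(163,10 \left(-7\right) \right)}}{t{\left(-273 \right)}} = \frac{\left(-246\right) 163 + 65 \cdot 10 \left(-7\right)}{253 \left(-273\right)} = \frac{-40098 + 65 \left(-70\right)}{-69069} = \left(-40098 - 4550\right) \left(- \frac{1}{69069}\right) = \left(-44648\right) \left(- \frac{1}{69069}\right) = \frac{44648}{69069}$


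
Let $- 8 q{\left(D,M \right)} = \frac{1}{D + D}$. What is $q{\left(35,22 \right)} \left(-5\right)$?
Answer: $\frac{1}{112} \approx 0.0089286$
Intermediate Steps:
$q{\left(D,M \right)} = - \frac{1}{16 D}$ ($q{\left(D,M \right)} = - \frac{1}{8 \left(D + D\right)} = - \frac{1}{8 \cdot 2 D} = - \frac{\frac{1}{2} \frac{1}{D}}{8} = - \frac{1}{16 D}$)
$q{\left(35,22 \right)} \left(-5\right) = - \frac{1}{16 \cdot 35} \left(-5\right) = \left(- \frac{1}{16}\right) \frac{1}{35} \left(-5\right) = \left(- \frac{1}{560}\right) \left(-5\right) = \frac{1}{112}$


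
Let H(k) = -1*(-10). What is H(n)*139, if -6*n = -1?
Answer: 1390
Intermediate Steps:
n = 1/6 (n = -1/6*(-1) = 1/6 ≈ 0.16667)
H(k) = 10
H(n)*139 = 10*139 = 1390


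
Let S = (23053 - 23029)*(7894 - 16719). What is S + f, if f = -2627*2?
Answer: -217054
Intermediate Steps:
S = -211800 (S = 24*(-8825) = -211800)
f = -5254
S + f = -211800 - 5254 = -217054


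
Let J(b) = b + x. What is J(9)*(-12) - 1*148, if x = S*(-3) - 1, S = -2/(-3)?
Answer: -220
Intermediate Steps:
S = ⅔ (S = -2*(-⅓) = ⅔ ≈ 0.66667)
x = -3 (x = (⅔)*(-3) - 1 = -2 - 1 = -3)
J(b) = -3 + b (J(b) = b - 3 = -3 + b)
J(9)*(-12) - 1*148 = (-3 + 9)*(-12) - 1*148 = 6*(-12) - 148 = -72 - 148 = -220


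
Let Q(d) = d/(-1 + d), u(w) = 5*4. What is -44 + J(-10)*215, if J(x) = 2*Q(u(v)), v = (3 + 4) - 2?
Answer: 7764/19 ≈ 408.63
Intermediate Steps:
v = 5 (v = 7 - 2 = 5)
u(w) = 20
J(x) = 40/19 (J(x) = 2*(20/(-1 + 20)) = 2*(20/19) = 40/19)
-44 + J(-10)*215 = -44 + (40/19)*215 = -44 + 8600/19 = 7764/19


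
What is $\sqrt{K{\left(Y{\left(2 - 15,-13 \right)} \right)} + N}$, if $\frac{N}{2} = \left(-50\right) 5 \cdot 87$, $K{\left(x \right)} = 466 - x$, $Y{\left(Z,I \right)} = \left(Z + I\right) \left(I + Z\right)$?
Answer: $i \sqrt{43710} \approx 209.07 i$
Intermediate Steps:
$Y{\left(Z,I \right)} = \left(I + Z\right)^{2}$ ($Y{\left(Z,I \right)} = \left(I + Z\right) \left(I + Z\right) = \left(I + Z\right)^{2}$)
$N = -43500$ ($N = 2 \left(-50\right) 5 \cdot 87 = 2 \left(\left(-250\right) 87\right) = 2 \left(-21750\right) = -43500$)
$\sqrt{K{\left(Y{\left(2 - 15,-13 \right)} \right)} + N} = \sqrt{\left(466 - \left(-13 + \left(2 - 15\right)\right)^{2}\right) - 43500} = \sqrt{\left(466 - \left(-13 - 13\right)^{2}\right) - 43500} = \sqrt{\left(466 - \left(-26\right)^{2}\right) - 43500} = \sqrt{\left(466 - 676\right) - 43500} = \sqrt{-210 - 43500} = \sqrt{-43710} = i \sqrt{43710}$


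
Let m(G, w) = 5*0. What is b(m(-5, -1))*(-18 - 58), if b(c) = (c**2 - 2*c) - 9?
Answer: 684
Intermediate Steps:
m(G, w) = 0
b(c) = -9 + c**2 - 2*c
b(m(-5, -1))*(-18 - 58) = (-9 + 0**2 - 2*0)*(-18 - 58) = (-9 + 0 + 0)*(-76) = -9*(-76) = 684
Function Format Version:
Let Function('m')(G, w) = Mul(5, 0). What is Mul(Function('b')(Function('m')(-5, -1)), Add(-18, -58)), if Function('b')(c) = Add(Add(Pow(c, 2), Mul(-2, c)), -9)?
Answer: 684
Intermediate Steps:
Function('m')(G, w) = 0
Function('b')(c) = Add(-9, Pow(c, 2), Mul(-2, c))
Mul(Function('b')(Function('m')(-5, -1)), Add(-18, -58)) = Mul(Add(-9, Pow(0, 2), Mul(-2, 0)), Add(-18, -58)) = Mul(Add(-9, 0, 0), -76) = Mul(-9, -76) = 684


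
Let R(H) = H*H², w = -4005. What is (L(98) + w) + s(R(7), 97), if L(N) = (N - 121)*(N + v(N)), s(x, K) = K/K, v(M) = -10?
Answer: -6028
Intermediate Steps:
R(H) = H³
s(x, K) = 1
L(N) = (-121 + N)*(-10 + N) (L(N) = (N - 121)*(N - 10) = (-121 + N)*(-10 + N))
(L(98) + w) + s(R(7), 97) = ((1210 + 98² - 131*98) - 4005) + 1 = ((1210 + 9604 - 12838) - 4005) + 1 = (-2024 - 4005) + 1 = -6029 + 1 = -6028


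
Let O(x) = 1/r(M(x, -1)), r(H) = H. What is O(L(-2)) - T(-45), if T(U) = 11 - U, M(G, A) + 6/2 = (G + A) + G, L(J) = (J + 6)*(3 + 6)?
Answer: -3807/68 ≈ -55.985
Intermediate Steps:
L(J) = 54 + 9*J (L(J) = (6 + J)*9 = 54 + 9*J)
M(G, A) = -3 + A + 2*G (M(G, A) = -3 + ((G + A) + G) = -3 + ((A + G) + G) = -3 + (A + 2*G) = -3 + A + 2*G)
O(x) = 1/(-4 + 2*x) (O(x) = 1/(-3 - 1 + 2*x) = 1/(-4 + 2*x))
O(L(-2)) - T(-45) = 1/(2*(-2 + (54 + 9*(-2)))) - (11 - 1*(-45)) = 1/(2*(-2 + (54 - 18))) - (11 + 45) = 1/(2*(-2 + 36)) - 1*56 = (½)/34 - 56 = (½)*(1/34) - 56 = 1/68 - 56 = -3807/68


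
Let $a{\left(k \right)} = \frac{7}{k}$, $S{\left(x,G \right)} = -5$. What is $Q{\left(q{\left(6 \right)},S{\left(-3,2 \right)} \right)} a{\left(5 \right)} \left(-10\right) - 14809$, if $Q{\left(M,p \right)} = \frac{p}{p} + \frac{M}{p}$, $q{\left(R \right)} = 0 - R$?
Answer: $- \frac{74199}{5} \approx -14840.0$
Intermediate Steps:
$q{\left(R \right)} = - R$
$Q{\left(M,p \right)} = 1 + \frac{M}{p}$
$Q{\left(q{\left(6 \right)},S{\left(-3,2 \right)} \right)} a{\left(5 \right)} \left(-10\right) - 14809 = \frac{\left(-1\right) 6 - 5}{-5} \cdot \frac{7}{5} \left(-10\right) - 14809 = - \frac{-6 - 5}{5} \cdot 7 \cdot \frac{1}{5} \left(-10\right) - 14809 = \left(- \frac{1}{5}\right) \left(-11\right) \frac{7}{5} \left(-10\right) - 14809 = \frac{11}{5} \cdot \frac{7}{5} \left(-10\right) - 14809 = \frac{77}{25} \left(-10\right) - 14809 = - \frac{154}{5} - 14809 = - \frac{74199}{5}$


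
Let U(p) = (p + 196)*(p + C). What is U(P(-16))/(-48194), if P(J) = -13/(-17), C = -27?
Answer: 745935/6964033 ≈ 0.10711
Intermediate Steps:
P(J) = 13/17 (P(J) = -13*(-1/17) = 13/17)
U(p) = (-27 + p)*(196 + p) (U(p) = (p + 196)*(p - 27) = (196 + p)*(-27 + p) = (-27 + p)*(196 + p))
U(P(-16))/(-48194) = (-5292 + (13/17)**2 + 169*(13/17))/(-48194) = (-5292 + 169/289 + 2197/17)*(-1/48194) = -1491870/289*(-1/48194) = 745935/6964033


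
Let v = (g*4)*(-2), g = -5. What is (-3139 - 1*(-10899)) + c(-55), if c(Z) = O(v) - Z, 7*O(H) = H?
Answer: 54745/7 ≈ 7820.7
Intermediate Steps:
v = 40 (v = -5*4*(-2) = -20*(-2) = 40)
O(H) = H/7
c(Z) = 40/7 - Z (c(Z) = (1/7)*40 - Z = 40/7 - Z)
(-3139 - 1*(-10899)) + c(-55) = (-3139 - 1*(-10899)) + (40/7 - 1*(-55)) = (-3139 + 10899) + (40/7 + 55) = 7760 + 425/7 = 54745/7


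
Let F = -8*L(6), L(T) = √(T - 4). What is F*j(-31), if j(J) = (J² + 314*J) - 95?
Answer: 70944*√2 ≈ 1.0033e+5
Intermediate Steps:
j(J) = -95 + J² + 314*J
L(T) = √(-4 + T)
F = -8*√2 (F = -8*√(-4 + 6) = -8*√2 ≈ -11.314)
F*j(-31) = (-8*√2)*(-95 + (-31)² + 314*(-31)) = (-8*√2)*(-95 + 961 - 9734) = -8*√2*(-8868) = 70944*√2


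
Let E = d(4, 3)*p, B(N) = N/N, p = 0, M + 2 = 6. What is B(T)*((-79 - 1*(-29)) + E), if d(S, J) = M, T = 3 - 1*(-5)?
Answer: -50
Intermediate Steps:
T = 8 (T = 3 + 5 = 8)
M = 4 (M = -2 + 6 = 4)
d(S, J) = 4
B(N) = 1
E = 0 (E = 4*0 = 0)
B(T)*((-79 - 1*(-29)) + E) = 1*((-79 - 1*(-29)) + 0) = 1*((-79 + 29) + 0) = 1*(-50 + 0) = 1*(-50) = -50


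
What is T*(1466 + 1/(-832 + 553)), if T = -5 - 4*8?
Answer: -15133481/279 ≈ -54242.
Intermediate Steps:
T = -37 (T = -5 - 32 = -37)
T*(1466 + 1/(-832 + 553)) = -37*(1466 + 1/(-832 + 553)) = -37*(1466 + 1/(-279)) = -37*(1466 - 1/279) = -37*409013/279 = -15133481/279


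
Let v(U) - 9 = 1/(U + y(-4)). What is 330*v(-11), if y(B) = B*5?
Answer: 91740/31 ≈ 2959.4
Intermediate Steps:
y(B) = 5*B
v(U) = 9 + 1/(-20 + U) (v(U) = 9 + 1/(U + 5*(-4)) = 9 + 1/(U - 20) = 9 + 1/(-20 + U))
330*v(-11) = 330*((-179 + 9*(-11))/(-20 - 11)) = 330*((-179 - 99)/(-31)) = 330*(-1/31*(-278)) = 330*(278/31) = 91740/31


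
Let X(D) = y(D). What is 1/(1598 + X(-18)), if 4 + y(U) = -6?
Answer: 1/1588 ≈ 0.00062972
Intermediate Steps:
y(U) = -10 (y(U) = -4 - 6 = -10)
X(D) = -10
1/(1598 + X(-18)) = 1/(1598 - 10) = 1/1588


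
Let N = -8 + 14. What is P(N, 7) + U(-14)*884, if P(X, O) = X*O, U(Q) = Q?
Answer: -12334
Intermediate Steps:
N = 6
P(X, O) = O*X
P(N, 7) + U(-14)*884 = 7*6 - 14*884 = 42 - 12376 = -12334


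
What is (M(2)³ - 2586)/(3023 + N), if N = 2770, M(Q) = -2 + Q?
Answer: -862/1931 ≈ -0.44640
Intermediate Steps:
(M(2)³ - 2586)/(3023 + N) = ((-2 + 2)³ - 2586)/(3023 + 2770) = (0³ - 2586)/5793 = (0 - 2586)*(1/5793) = -2586*1/5793 = -862/1931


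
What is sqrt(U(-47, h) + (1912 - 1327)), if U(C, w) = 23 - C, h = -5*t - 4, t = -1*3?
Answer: sqrt(655) ≈ 25.593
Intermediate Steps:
t = -3
h = 11 (h = -5*(-3) - 4 = 15 - 4 = 11)
sqrt(U(-47, h) + (1912 - 1327)) = sqrt((23 - 1*(-47)) + (1912 - 1327)) = sqrt((23 + 47) + 585) = sqrt(70 + 585) = sqrt(655)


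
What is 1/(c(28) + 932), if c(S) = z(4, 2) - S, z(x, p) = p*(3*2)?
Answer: 1/916 ≈ 0.0010917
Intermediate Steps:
z(x, p) = 6*p (z(x, p) = p*6 = 6*p)
c(S) = 12 - S (c(S) = 6*2 - S = 12 - S)
1/(c(28) + 932) = 1/((12 - 1*28) + 932) = 1/((12 - 28) + 932) = 1/(-16 + 932) = 1/916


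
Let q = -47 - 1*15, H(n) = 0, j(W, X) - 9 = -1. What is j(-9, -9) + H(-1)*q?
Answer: 8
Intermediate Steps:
j(W, X) = 8 (j(W, X) = 9 - 1 = 8)
q = -62 (q = -47 - 15 = -62)
j(-9, -9) + H(-1)*q = 8 + 0*(-62) = 8 + 0 = 8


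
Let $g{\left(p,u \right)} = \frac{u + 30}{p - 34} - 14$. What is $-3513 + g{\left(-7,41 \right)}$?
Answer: $- \frac{144678}{41} \approx -3528.7$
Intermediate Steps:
$g{\left(p,u \right)} = -14 + \frac{30 + u}{-34 + p}$ ($g{\left(p,u \right)} = \frac{30 + u}{-34 + p} - 14 = -14 + \frac{30 + u}{-34 + p}$)
$-3513 + g{\left(-7,41 \right)} = -3513 + \frac{506 + 41 - -98}{-34 - 7} = -3513 + \frac{506 + 41 + 98}{-41} = -3513 - \frac{645}{41} = - \frac{144678}{41}$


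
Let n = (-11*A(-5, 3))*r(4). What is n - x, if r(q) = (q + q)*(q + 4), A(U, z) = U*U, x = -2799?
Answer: -14801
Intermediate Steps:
A(U, z) = U**2
r(q) = 2*q*(4 + q) (r(q) = (2*q)*(4 + q) = 2*q*(4 + q))
n = -17600 (n = (-11*(-5)**2)*(2*4*(4 + 4)) = (-11*25)*(2*4*8) = -275*64 = -17600)
n - x = -17600 - 1*(-2799) = -17600 + 2799 = -14801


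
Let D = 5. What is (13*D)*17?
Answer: 1105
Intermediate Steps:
(13*D)*17 = (13*5)*17 = 65*17 = 1105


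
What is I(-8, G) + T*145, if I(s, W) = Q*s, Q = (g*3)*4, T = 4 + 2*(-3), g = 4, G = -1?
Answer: -674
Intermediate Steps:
T = -2 (T = 4 - 6 = -2)
Q = 48 (Q = (4*3)*4 = 12*4 = 48)
I(s, W) = 48*s
I(-8, G) + T*145 = 48*(-8) - 2*145 = -384 - 290 = -674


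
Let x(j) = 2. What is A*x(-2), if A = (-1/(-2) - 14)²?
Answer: 729/2 ≈ 364.50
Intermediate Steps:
A = 729/4 (A = (-1*(-½) - 14)² = (½ - 14)² = (-27/2)² = 729/4 ≈ 182.25)
A*x(-2) = (729/4)*2 = 729/2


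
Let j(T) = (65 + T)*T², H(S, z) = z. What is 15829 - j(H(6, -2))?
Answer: 15577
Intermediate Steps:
j(T) = T²*(65 + T)
15829 - j(H(6, -2)) = 15829 - (-2)²*(65 - 2) = 15829 - 4*63 = 15829 - 1*252 = 15829 - 252 = 15577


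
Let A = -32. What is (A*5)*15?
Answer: -2400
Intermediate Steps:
(A*5)*15 = -32*5*15 = -160*15 = -2400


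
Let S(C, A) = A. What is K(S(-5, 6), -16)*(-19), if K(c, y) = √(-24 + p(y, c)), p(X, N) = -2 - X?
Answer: -19*I*√10 ≈ -60.083*I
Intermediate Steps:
K(c, y) = √(-26 - y) (K(c, y) = √(-24 + (-2 - y)) = √(-26 - y))
K(S(-5, 6), -16)*(-19) = √(-26 - 1*(-16))*(-19) = √(-26 + 16)*(-19) = √(-10)*(-19) = (I*√10)*(-19) = -19*I*√10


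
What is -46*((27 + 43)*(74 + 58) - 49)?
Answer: -422786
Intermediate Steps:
-46*((27 + 43)*(74 + 58) - 49) = -46*(70*132 - 49) = -46*(9240 - 49) = -46*9191 = -422786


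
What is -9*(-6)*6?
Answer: 324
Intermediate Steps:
-9*(-6)*6 = 54*6 = 324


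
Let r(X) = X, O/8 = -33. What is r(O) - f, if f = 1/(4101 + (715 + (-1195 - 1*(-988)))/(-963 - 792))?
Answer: -1899942963/7196747 ≈ -264.00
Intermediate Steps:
O = -264 (O = 8*(-33) = -264)
f = 1755/7196747 (f = 1/(4101 + (715 + (-1195 + 988))/(-1755)) = 1/(4101 + (715 - 207)*(-1/1755)) = 1/(4101 + 508*(-1/1755)) = 1/(4101 - 508/1755) = 1/(7196747/1755) = 1755/7196747 ≈ 0.00024386)
r(O) - f = -264 - 1*1755/7196747 = -264 - 1755/7196747 = -1899942963/7196747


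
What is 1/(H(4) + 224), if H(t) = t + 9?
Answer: 1/237 ≈ 0.0042194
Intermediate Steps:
H(t) = 9 + t
1/(H(4) + 224) = 1/((9 + 4) + 224) = 1/(13 + 224) = 1/237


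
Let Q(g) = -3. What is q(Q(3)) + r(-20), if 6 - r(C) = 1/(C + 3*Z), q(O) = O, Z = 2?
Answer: 43/14 ≈ 3.0714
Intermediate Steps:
r(C) = 6 - 1/(6 + C) (r(C) = 6 - 1/(C + 3*2) = 6 - 1/(C + 6) = 6 - 1/(6 + C))
q(Q(3)) + r(-20) = -3 + (35 + 6*(-20))/(6 - 20) = -3 + (35 - 120)/(-14) = -3 - 1/14*(-85) = -3 + 85/14 = 43/14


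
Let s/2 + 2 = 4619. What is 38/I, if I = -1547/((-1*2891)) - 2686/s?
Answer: 36229599/232849 ≈ 155.59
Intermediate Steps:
s = 9234 (s = -4 + 2*4619 = -4 + 9238 = 9234)
I = 465698/1906821 (I = -1547/((-1*2891)) - 2686/9234 = -1547/(-2891) - 2686*1/9234 = -1547*(-1/2891) - 1343/4617 = 221/413 - 1343/4617 = 465698/1906821 ≈ 0.24423)
38/I = 38/(465698/1906821) = 38*(1906821/465698) = 36229599/232849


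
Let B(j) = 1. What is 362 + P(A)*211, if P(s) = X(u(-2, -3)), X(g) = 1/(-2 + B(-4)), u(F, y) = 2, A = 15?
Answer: 151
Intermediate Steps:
X(g) = -1 (X(g) = 1/(-2 + 1) = 1/(-1) = -1)
P(s) = -1
362 + P(A)*211 = 362 - 1*211 = 362 - 211 = 151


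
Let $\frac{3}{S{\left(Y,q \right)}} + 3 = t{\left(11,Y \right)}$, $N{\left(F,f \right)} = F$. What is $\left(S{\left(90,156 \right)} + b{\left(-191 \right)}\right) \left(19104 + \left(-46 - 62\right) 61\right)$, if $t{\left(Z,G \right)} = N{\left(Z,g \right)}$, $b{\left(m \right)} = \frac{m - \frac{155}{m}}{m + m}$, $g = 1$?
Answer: $\frac{797103363}{72962} \approx 10925.0$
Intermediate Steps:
$b{\left(m \right)} = \frac{m - \frac{155}{m}}{2 m}$
$t{\left(Z,G \right)} = Z$
$S{\left(Y,q \right)} = \frac{3}{8}$ ($S{\left(Y,q \right)} = \frac{3}{-3 + 11} = \frac{3}{8}$)
$\left(S{\left(90,156 \right)} + b{\left(-191 \right)}\right) \left(19104 + \left(-46 - 62\right) 61\right) = \left(\frac{3}{8} + \frac{-155 + \left(-191\right)^{2}}{2 \cdot 36481}\right) \left(19104 + \left(-46 - 62\right) 61\right) = \left(\frac{3}{8} + \frac{1}{2} \cdot \frac{1}{36481} \left(-155 + 36481\right)\right) \left(19104 - 6588\right) = \left(\frac{3}{8} + \frac{1}{2} \cdot \frac{1}{36481} \cdot 36326\right) \left(19104 - 6588\right) = \left(\frac{3}{8} + \frac{18163}{36481}\right) 12516 = \frac{254747}{291848} \cdot 12516 = \frac{797103363}{72962}$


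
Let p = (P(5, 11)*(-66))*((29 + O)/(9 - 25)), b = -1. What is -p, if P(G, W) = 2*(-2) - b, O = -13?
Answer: 198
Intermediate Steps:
P(G, W) = -3 (P(G, W) = 2*(-2) - 1*(-1) = -4 + 1 = -3)
p = -198 (p = (-3*(-66))*((29 - 13)/(9 - 25)) = 198*(16/(-16)) = 198*(16*(-1/16)) = 198*(-1) = -198)
-p = -1*(-198) = 198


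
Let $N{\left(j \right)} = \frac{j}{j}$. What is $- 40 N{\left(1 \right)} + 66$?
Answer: $26$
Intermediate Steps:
$N{\left(j \right)} = 1$
$- 40 N{\left(1 \right)} + 66 = \left(-40\right) 1 + 66 = -40 + 66 = 26$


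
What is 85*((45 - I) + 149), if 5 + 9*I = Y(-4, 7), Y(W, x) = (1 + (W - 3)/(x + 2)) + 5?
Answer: 1335520/81 ≈ 16488.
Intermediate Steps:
Y(W, x) = 6 + (-3 + W)/(2 + x) (Y(W, x) = (1 + (-3 + W)/(2 + x)) + 5 = 6 + (-3 + W)/(2 + x))
I = 2/81 (I = -5/9 + ((9 - 4 + 6*7)/(2 + 7))/9 = -5/9 + ((9 - 4 + 42)/9)/9 = -5/9 + ((⅑)*47)/9 = -5/9 + (⅑)*(47/9) = -5/9 + 47/81 = 2/81 ≈ 0.024691)
85*((45 - I) + 149) = 85*((45 - 1*2/81) + 149) = 85*((45 - 2/81) + 149) = 85*(3643/81 + 149) = 85*(15712/81) = 1335520/81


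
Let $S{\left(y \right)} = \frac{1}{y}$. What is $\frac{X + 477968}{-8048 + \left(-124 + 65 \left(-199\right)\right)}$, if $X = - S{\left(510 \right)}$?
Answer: $- \frac{243763679}{10764570} \approx -22.645$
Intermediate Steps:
$X = - \frac{1}{510} \approx -0.0019608$
$\frac{X + 477968}{-8048 + \left(-124 + 65 \left(-199\right)\right)} = \frac{- \frac{1}{510} + 477968}{-8048 + \left(-124 + 65 \left(-199\right)\right)} = \frac{243763679}{510 \left(-8048 - 13059\right)} = \frac{243763679}{510 \left(-21107\right)} = \frac{243763679}{510} \left(- \frac{1}{21107}\right) = - \frac{243763679}{10764570}$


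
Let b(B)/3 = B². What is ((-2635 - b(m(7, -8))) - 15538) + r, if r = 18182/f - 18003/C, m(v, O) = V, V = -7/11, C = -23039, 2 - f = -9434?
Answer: -238999981568097/13152458242 ≈ -18172.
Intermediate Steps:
f = 9436 (f = 2 - 1*(-9434) = 2 + 9434 = 9436)
V = -7/11 (V = -7*1/11 = -7/11 ≈ -0.63636)
m(v, O) = -7/11
b(B) = 3*B²
r = 294385703/108698002 (r = 18182/9436 - 18003/(-23039) = 18182*(1/9436) - 18003*(-1/23039) = 9091/4718 + 18003/23039 = 294385703/108698002 ≈ 2.7083)
((-2635 - b(m(7, -8))) - 15538) + r = ((-2635 - 3*(-7/11)²) - 15538) + 294385703/108698002 = ((-2635 - 3*49/121) - 15538) + 294385703/108698002 = ((-2635 - 1*147/121) - 15538) + 294385703/108698002 = ((-2635 - 147/121) - 15538) + 294385703/108698002 = (-318982/121 - 15538) + 294385703/108698002 = -2199080/121 + 294385703/108698002 = -238999981568097/13152458242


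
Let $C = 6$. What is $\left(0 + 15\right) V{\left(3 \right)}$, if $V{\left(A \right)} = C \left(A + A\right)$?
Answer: $540$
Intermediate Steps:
$V{\left(A \right)} = 12 A$ ($V{\left(A \right)} = 6 \left(A + A\right) = 6 \cdot 2 A = 12 A$)
$\left(0 + 15\right) V{\left(3 \right)} = \left(0 + 15\right) 12 \cdot 3 = 15 \cdot 36 = 540$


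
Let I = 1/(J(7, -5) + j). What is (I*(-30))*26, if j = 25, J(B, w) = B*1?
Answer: -195/8 ≈ -24.375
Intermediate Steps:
J(B, w) = B
I = 1/32 (I = 1/(7 + 25) = 1/32 ≈ 0.031250)
(I*(-30))*26 = ((1/32)*(-30))*26 = -15/16*26 = -195/8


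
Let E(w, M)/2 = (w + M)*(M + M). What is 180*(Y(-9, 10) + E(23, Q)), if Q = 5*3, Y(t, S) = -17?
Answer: 407340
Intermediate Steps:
Q = 15
E(w, M) = 4*M*(M + w) (E(w, M) = 2*((w + M)*(M + M)) = 2*((M + w)*(2*M)) = 2*(2*M*(M + w)) = 4*M*(M + w))
180*(Y(-9, 10) + E(23, Q)) = 180*(-17 + 4*15*(15 + 23)) = 180*(-17 + 4*15*38) = 180*(-17 + 2280) = 180*2263 = 407340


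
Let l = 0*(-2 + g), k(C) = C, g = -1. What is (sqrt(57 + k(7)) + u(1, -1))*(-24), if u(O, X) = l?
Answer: -192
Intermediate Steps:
l = 0 (l = 0*(-2 - 1) = 0*(-3) = 0)
u(O, X) = 0
(sqrt(57 + k(7)) + u(1, -1))*(-24) = (sqrt(57 + 7) + 0)*(-24) = (sqrt(64) + 0)*(-24) = (8 + 0)*(-24) = 8*(-24) = -192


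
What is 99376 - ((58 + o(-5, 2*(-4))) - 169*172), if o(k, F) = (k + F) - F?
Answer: 128391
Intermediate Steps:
o(k, F) = k (o(k, F) = (F + k) - F = k)
99376 - ((58 + o(-5, 2*(-4))) - 169*172) = 99376 - ((58 - 5) - 169*172) = 99376 - (53 - 29068) = 99376 - 1*(-29015) = 99376 + 29015 = 128391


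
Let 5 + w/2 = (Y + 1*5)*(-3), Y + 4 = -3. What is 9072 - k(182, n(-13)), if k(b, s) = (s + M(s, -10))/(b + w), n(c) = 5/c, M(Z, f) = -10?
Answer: 21700359/2392 ≈ 9072.1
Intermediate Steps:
Y = -7 (Y = -4 - 3 = -7)
w = 2 (w = -10 + 2*((-7 + 1*5)*(-3)) = -10 + 2*((-7 + 5)*(-3)) = -10 + 2*(-2*(-3)) = -10 + 2*6 = -10 + 12 = 2)
k(b, s) = (-10 + s)/(2 + b) (k(b, s) = (s - 10)/(b + 2) = (-10 + s)/(2 + b))
9072 - k(182, n(-13)) = 9072 - (-10 + 5/(-13))/(2 + 182) = 9072 - (-10 + 5*(-1/13))/184 = 9072 - (-10 - 5/13)/184 = 9072 - (-135)/(184*13) = 9072 - 1*(-135/2392) = 9072 + 135/2392 = 21700359/2392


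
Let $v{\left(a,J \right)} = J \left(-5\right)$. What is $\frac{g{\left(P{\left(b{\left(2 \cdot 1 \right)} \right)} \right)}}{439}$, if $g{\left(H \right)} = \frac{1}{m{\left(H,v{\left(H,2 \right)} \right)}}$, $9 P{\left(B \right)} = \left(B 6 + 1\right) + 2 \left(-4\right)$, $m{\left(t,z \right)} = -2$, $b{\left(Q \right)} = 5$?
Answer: $- \frac{1}{878} \approx -0.001139$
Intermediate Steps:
$v{\left(a,J \right)} = - 5 J$
$P{\left(B \right)} = - \frac{7}{9} + \frac{2 B}{3}$ ($P{\left(B \right)} = \frac{\left(B 6 + 1\right) + 2 \left(-4\right)}{9} = \frac{\left(6 B + 1\right) - 8}{9} = \frac{\left(1 + 6 B\right) - 8}{9} = \frac{-7 + 6 B}{9} = - \frac{7}{9} + \frac{2 B}{3}$)
$g{\left(H \right)} = - \frac{1}{2}$ ($g{\left(H \right)} = \frac{1}{-2} = - \frac{1}{2}$)
$\frac{g{\left(P{\left(b{\left(2 \cdot 1 \right)} \right)} \right)}}{439} = - \frac{1}{2 \cdot 439} = \left(- \frac{1}{2}\right) \frac{1}{439} = - \frac{1}{878}$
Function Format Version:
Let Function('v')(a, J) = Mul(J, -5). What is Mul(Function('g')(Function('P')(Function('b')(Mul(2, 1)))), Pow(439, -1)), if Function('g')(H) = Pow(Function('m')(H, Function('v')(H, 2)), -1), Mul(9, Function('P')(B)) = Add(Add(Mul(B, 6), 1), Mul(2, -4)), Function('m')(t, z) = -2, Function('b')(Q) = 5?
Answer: Rational(-1, 878) ≈ -0.0011390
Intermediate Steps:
Function('v')(a, J) = Mul(-5, J)
Function('P')(B) = Add(Rational(-7, 9), Mul(Rational(2, 3), B)) (Function('P')(B) = Mul(Rational(1, 9), Add(Add(Mul(B, 6), 1), Mul(2, -4))) = Mul(Rational(1, 9), Add(Add(Mul(6, B), 1), -8)) = Mul(Rational(1, 9), Add(Add(1, Mul(6, B)), -8)) = Mul(Rational(1, 9), Add(-7, Mul(6, B))) = Add(Rational(-7, 9), Mul(Rational(2, 3), B)))
Function('g')(H) = Rational(-1, 2) (Function('g')(H) = Pow(-2, -1) = Rational(-1, 2))
Mul(Function('g')(Function('P')(Function('b')(Mul(2, 1)))), Pow(439, -1)) = Mul(Rational(-1, 2), Pow(439, -1)) = Mul(Rational(-1, 2), Rational(1, 439)) = Rational(-1, 878)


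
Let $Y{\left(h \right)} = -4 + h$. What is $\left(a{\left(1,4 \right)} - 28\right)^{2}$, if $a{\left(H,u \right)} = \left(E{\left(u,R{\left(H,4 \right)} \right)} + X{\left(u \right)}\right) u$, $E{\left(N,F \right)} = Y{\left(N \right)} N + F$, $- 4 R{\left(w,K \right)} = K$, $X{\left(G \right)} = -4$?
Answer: $2304$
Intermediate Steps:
$R{\left(w,K \right)} = - \frac{K}{4}$
$E{\left(N,F \right)} = F + N \left(-4 + N\right)$ ($E{\left(N,F \right)} = \left(-4 + N\right) N + F = N \left(-4 + N\right) + F = F + N \left(-4 + N\right)$)
$a{\left(H,u \right)} = u \left(-5 + u \left(-4 + u\right)\right)$ ($a{\left(H,u \right)} = \left(\left(\left(- \frac{1}{4}\right) 4 + u \left(-4 + u\right)\right) - 4\right) u = \left(\left(-1 + u \left(-4 + u\right)\right) - 4\right) u = \left(-5 + u \left(-4 + u\right)\right) u = u \left(-5 + u \left(-4 + u\right)\right)$)
$\left(a{\left(1,4 \right)} - 28\right)^{2} = \left(4 \left(-5 + 4 \left(-4 + 4\right)\right) - 28\right)^{2} = \left(4 \left(-5 + 4 \cdot 0\right) - 28\right)^{2} = \left(4 \left(-5 + 0\right) - 28\right)^{2} = \left(4 \left(-5\right) - 28\right)^{2} = \left(-20 - 28\right)^{2} = \left(-48\right)^{2} = 2304$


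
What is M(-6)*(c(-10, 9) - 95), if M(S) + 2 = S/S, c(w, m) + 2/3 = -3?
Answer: 296/3 ≈ 98.667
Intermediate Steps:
c(w, m) = -11/3 (c(w, m) = -⅔ - 3 = -11/3)
M(S) = -1 (M(S) = -2 + S/S = -2 + 1 = -1)
M(-6)*(c(-10, 9) - 95) = -(-11/3 - 95) = -1*(-296/3) = 296/3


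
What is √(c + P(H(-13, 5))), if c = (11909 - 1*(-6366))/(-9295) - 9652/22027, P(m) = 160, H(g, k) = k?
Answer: √1563605326694719/3149861 ≈ 12.554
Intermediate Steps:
c = -98451753/40948193 (c = (11909 + 6366)*(-1/9295) - 9652*1/22027 = 18275*(-1/9295) - 9652/22027 = -3655/1859 - 9652/22027 = -98451753/40948193 ≈ -2.4043)
√(c + P(H(-13, 5))) = √(-98451753/40948193 + 160) = √(6453259127/40948193) = √1563605326694719/3149861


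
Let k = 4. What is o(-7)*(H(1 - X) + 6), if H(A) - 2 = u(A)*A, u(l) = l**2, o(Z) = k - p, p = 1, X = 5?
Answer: -168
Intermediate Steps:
o(Z) = 3 (o(Z) = 4 - 1*1 = 4 - 1 = 3)
H(A) = 2 + A**3 (H(A) = 2 + A**2*A = 2 + A**3)
o(-7)*(H(1 - X) + 6) = 3*((2 + (1 - 1*5)**3) + 6) = 3*((2 + (1 - 5)**3) + 6) = 3*((2 + (-4)**3) + 6) = 3*((2 - 64) + 6) = 3*(-62 + 6) = 3*(-56) = -168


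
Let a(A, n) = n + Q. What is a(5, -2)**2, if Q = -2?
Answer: 16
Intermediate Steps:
a(A, n) = -2 + n (a(A, n) = n - 2 = -2 + n)
a(5, -2)**2 = (-2 - 2)**2 = (-4)**2 = 16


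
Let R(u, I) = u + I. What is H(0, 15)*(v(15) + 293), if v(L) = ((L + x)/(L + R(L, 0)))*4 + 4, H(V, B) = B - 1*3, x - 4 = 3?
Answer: 17996/5 ≈ 3599.2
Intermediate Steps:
R(u, I) = I + u
x = 7 (x = 4 + 3 = 7)
H(V, B) = -3 + B (H(V, B) = B - 3 = -3 + B)
v(L) = 4 + 2*(7 + L)/L (v(L) = ((L + 7)/(L + (0 + L)))*4 + 4 = ((7 + L)/(L + L))*4 + 4 = ((7 + L)/((2*L)))*4 + 4 = ((7 + L)*(1/(2*L)))*4 + 4 = ((7 + L)/(2*L))*4 + 4 = 2*(7 + L)/L + 4 = 4 + 2*(7 + L)/L)
H(0, 15)*(v(15) + 293) = (-3 + 15)*((6 + 14/15) + 293) = 12*((6 + 14*(1/15)) + 293) = 12*((6 + 14/15) + 293) = 12*(104/15 + 293) = 12*(4499/15) = 17996/5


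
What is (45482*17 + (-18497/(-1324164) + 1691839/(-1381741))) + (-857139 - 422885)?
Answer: -927324580515683239/1829651689524 ≈ -5.0683e+5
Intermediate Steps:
(45482*17 + (-18497/(-1324164) + 1691839/(-1381741))) + (-857139 - 422885) = (773194 + (-18497*(-1/1324164) + 1691839*(-1/1381741))) - 1280024 = (773194 + (18497/1324164 - 1691839/1381741)) - 1280024 = (773194 - 2214714234319/1829651689524) - 1280024 = 1414673493715585337/1829651689524 - 1280024 = -927324580515683239/1829651689524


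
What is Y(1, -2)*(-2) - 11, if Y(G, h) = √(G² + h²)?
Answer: -11 - 2*√5 ≈ -15.472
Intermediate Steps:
Y(1, -2)*(-2) - 11 = √(1² + (-2)²)*(-2) - 11 = √(1 + 4)*(-2) - 11 = √5*(-2) - 11 = -2*√5 - 11 = -11 - 2*√5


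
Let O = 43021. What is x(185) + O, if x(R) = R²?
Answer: 77246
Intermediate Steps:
x(185) + O = 185² + 43021 = 34225 + 43021 = 77246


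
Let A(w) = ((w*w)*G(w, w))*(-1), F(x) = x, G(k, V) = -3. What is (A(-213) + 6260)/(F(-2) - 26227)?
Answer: -142367/26229 ≈ -5.4278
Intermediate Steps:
A(w) = 3*w² (A(w) = ((w*w)*(-3))*(-1) = (w²*(-3))*(-1) = -3*w²*(-1) = 3*w²)
(A(-213) + 6260)/(F(-2) - 26227) = (3*(-213)² + 6260)/(-2 - 26227) = (3*45369 + 6260)/(-26229) = (136107 + 6260)*(-1/26229) = 142367*(-1/26229) = -142367/26229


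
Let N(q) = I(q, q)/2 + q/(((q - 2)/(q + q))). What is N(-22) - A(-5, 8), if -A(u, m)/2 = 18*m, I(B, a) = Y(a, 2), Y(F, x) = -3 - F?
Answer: 1543/6 ≈ 257.17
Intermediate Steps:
I(B, a) = -3 - a
A(u, m) = -36*m
N(q) = -3/2 - q/2 + 2*q²/(-2 + q) (N(q) = (-3 - q)/2 + q/(((q - 2)/(q + q))) = (-3 - q)*(½) + q/(((-2 + q)/((2*q)))) = (-3/2 - q/2) + q/(((-2 + q)*(1/(2*q)))) = (-3/2 - q/2) + q/(((-2 + q)/(2*q))) = (-3/2 - q/2) + q*(2*q/(-2 + q)) = (-3/2 - q/2) + 2*q²/(-2 + q) = -3/2 - q/2 + 2*q²/(-2 + q))
N(-22) - A(-5, 8) = (6 - 1*(-22) + 3*(-22)²)/(2*(-2 - 22)) - (-36)*8 = (½)*(6 + 22 + 3*484)/(-24) - 1*(-288) = (½)*(-1/24)*(6 + 22 + 1452) + 288 = (½)*(-1/24)*1480 + 288 = -185/6 + 288 = 1543/6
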